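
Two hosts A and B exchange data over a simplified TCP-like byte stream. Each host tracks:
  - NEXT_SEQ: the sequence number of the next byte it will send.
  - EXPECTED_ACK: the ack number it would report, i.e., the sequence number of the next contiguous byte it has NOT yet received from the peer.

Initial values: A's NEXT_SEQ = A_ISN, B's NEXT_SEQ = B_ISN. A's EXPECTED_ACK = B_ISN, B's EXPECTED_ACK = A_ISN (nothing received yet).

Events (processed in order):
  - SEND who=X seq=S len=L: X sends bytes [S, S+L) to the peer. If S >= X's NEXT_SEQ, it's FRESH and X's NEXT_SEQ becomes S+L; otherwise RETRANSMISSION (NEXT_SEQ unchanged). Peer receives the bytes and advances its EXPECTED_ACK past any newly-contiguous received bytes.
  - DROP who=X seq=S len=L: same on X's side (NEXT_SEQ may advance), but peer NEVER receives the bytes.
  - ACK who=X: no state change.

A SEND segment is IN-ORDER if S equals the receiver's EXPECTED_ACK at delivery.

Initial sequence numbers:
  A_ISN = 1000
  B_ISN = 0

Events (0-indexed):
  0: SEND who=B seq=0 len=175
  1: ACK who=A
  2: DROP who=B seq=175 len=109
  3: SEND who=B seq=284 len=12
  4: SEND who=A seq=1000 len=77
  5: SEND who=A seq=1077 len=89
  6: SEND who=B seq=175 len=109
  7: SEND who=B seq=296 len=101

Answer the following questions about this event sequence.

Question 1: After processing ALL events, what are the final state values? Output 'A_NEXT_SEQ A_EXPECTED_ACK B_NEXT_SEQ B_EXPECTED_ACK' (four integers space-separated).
After event 0: A_seq=1000 A_ack=175 B_seq=175 B_ack=1000
After event 1: A_seq=1000 A_ack=175 B_seq=175 B_ack=1000
After event 2: A_seq=1000 A_ack=175 B_seq=284 B_ack=1000
After event 3: A_seq=1000 A_ack=175 B_seq=296 B_ack=1000
After event 4: A_seq=1077 A_ack=175 B_seq=296 B_ack=1077
After event 5: A_seq=1166 A_ack=175 B_seq=296 B_ack=1166
After event 6: A_seq=1166 A_ack=296 B_seq=296 B_ack=1166
After event 7: A_seq=1166 A_ack=397 B_seq=397 B_ack=1166

Answer: 1166 397 397 1166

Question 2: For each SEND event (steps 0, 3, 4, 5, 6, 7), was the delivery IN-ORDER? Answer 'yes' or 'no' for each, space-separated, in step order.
Answer: yes no yes yes yes yes

Derivation:
Step 0: SEND seq=0 -> in-order
Step 3: SEND seq=284 -> out-of-order
Step 4: SEND seq=1000 -> in-order
Step 5: SEND seq=1077 -> in-order
Step 6: SEND seq=175 -> in-order
Step 7: SEND seq=296 -> in-order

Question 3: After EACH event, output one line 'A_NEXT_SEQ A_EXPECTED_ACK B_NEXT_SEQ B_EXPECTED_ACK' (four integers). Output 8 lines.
1000 175 175 1000
1000 175 175 1000
1000 175 284 1000
1000 175 296 1000
1077 175 296 1077
1166 175 296 1166
1166 296 296 1166
1166 397 397 1166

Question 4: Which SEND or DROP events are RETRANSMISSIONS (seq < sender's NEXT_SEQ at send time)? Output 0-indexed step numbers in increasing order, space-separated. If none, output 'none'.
Step 0: SEND seq=0 -> fresh
Step 2: DROP seq=175 -> fresh
Step 3: SEND seq=284 -> fresh
Step 4: SEND seq=1000 -> fresh
Step 5: SEND seq=1077 -> fresh
Step 6: SEND seq=175 -> retransmit
Step 7: SEND seq=296 -> fresh

Answer: 6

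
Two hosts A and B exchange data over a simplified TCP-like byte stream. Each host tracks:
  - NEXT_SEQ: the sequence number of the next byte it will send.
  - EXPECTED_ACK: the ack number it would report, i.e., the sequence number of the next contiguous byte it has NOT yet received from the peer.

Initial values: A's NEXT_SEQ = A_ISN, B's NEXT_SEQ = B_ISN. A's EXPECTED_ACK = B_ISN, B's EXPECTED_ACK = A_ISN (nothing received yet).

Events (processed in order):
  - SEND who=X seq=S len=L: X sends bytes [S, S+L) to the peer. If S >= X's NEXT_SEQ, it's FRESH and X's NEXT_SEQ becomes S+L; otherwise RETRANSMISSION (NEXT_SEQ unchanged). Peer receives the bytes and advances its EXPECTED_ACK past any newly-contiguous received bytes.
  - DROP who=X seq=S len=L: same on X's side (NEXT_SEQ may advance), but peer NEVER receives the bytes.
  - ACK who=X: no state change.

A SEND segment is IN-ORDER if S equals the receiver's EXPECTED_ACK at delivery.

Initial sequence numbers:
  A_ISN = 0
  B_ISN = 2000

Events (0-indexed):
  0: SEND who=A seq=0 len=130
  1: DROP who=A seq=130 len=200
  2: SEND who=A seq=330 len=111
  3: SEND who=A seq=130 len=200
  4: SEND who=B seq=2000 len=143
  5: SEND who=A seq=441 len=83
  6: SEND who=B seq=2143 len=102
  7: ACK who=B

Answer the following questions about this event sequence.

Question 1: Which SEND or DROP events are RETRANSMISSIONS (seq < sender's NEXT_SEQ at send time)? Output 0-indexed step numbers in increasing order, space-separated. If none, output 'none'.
Answer: 3

Derivation:
Step 0: SEND seq=0 -> fresh
Step 1: DROP seq=130 -> fresh
Step 2: SEND seq=330 -> fresh
Step 3: SEND seq=130 -> retransmit
Step 4: SEND seq=2000 -> fresh
Step 5: SEND seq=441 -> fresh
Step 6: SEND seq=2143 -> fresh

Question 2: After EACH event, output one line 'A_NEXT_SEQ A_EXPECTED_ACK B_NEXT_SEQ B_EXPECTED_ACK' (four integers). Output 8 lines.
130 2000 2000 130
330 2000 2000 130
441 2000 2000 130
441 2000 2000 441
441 2143 2143 441
524 2143 2143 524
524 2245 2245 524
524 2245 2245 524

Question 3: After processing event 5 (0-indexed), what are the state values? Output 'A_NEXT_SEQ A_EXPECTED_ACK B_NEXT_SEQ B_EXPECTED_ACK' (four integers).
After event 0: A_seq=130 A_ack=2000 B_seq=2000 B_ack=130
After event 1: A_seq=330 A_ack=2000 B_seq=2000 B_ack=130
After event 2: A_seq=441 A_ack=2000 B_seq=2000 B_ack=130
After event 3: A_seq=441 A_ack=2000 B_seq=2000 B_ack=441
After event 4: A_seq=441 A_ack=2143 B_seq=2143 B_ack=441
After event 5: A_seq=524 A_ack=2143 B_seq=2143 B_ack=524

524 2143 2143 524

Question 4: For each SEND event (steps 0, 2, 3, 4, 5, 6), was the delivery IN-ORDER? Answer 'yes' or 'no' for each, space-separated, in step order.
Answer: yes no yes yes yes yes

Derivation:
Step 0: SEND seq=0 -> in-order
Step 2: SEND seq=330 -> out-of-order
Step 3: SEND seq=130 -> in-order
Step 4: SEND seq=2000 -> in-order
Step 5: SEND seq=441 -> in-order
Step 6: SEND seq=2143 -> in-order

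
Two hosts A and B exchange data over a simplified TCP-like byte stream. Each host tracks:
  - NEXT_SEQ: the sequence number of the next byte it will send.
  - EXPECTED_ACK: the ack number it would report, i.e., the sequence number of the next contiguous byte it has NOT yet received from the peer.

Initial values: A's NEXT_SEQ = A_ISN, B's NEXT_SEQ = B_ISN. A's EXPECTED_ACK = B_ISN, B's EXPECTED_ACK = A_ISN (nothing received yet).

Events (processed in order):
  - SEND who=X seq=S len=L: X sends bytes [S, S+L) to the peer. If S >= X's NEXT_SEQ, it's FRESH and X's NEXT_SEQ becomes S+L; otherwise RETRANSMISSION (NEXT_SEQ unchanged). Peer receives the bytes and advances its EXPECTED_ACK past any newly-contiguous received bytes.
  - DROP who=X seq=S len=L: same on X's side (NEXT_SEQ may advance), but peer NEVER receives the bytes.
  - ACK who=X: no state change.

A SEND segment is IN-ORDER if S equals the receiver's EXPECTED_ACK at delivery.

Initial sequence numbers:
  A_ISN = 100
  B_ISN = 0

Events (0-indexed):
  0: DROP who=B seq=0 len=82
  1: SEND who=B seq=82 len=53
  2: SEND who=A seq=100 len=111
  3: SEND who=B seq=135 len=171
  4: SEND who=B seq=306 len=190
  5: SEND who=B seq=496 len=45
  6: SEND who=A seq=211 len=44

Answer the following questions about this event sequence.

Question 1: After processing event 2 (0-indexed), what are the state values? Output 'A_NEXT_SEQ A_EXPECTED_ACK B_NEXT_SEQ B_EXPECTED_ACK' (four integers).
After event 0: A_seq=100 A_ack=0 B_seq=82 B_ack=100
After event 1: A_seq=100 A_ack=0 B_seq=135 B_ack=100
After event 2: A_seq=211 A_ack=0 B_seq=135 B_ack=211

211 0 135 211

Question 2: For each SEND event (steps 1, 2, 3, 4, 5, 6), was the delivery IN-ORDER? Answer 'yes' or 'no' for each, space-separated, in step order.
Step 1: SEND seq=82 -> out-of-order
Step 2: SEND seq=100 -> in-order
Step 3: SEND seq=135 -> out-of-order
Step 4: SEND seq=306 -> out-of-order
Step 5: SEND seq=496 -> out-of-order
Step 6: SEND seq=211 -> in-order

Answer: no yes no no no yes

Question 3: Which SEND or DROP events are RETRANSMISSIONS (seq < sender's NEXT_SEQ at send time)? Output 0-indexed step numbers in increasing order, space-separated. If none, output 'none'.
Answer: none

Derivation:
Step 0: DROP seq=0 -> fresh
Step 1: SEND seq=82 -> fresh
Step 2: SEND seq=100 -> fresh
Step 3: SEND seq=135 -> fresh
Step 4: SEND seq=306 -> fresh
Step 5: SEND seq=496 -> fresh
Step 6: SEND seq=211 -> fresh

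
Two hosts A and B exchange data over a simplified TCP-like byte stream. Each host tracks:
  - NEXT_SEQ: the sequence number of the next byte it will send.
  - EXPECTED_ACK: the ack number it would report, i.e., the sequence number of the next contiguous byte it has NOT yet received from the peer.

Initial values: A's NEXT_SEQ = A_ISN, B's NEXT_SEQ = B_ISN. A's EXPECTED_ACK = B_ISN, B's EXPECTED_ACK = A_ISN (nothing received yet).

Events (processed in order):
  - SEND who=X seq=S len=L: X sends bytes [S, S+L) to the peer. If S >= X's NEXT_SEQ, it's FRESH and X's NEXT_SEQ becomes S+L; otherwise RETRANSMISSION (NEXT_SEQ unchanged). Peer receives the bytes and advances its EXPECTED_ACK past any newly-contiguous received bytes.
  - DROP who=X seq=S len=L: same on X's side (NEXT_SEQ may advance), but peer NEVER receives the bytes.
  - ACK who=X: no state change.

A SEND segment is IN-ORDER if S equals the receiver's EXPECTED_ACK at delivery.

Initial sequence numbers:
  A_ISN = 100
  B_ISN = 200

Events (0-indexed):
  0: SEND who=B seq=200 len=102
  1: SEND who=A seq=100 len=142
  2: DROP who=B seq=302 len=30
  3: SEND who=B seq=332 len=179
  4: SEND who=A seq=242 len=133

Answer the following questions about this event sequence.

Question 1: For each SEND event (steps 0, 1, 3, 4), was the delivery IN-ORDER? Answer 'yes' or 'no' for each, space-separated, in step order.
Answer: yes yes no yes

Derivation:
Step 0: SEND seq=200 -> in-order
Step 1: SEND seq=100 -> in-order
Step 3: SEND seq=332 -> out-of-order
Step 4: SEND seq=242 -> in-order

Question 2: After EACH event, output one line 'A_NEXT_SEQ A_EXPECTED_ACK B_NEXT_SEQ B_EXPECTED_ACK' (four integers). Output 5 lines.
100 302 302 100
242 302 302 242
242 302 332 242
242 302 511 242
375 302 511 375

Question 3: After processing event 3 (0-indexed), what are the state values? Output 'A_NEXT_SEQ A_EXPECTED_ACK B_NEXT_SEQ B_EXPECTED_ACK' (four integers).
After event 0: A_seq=100 A_ack=302 B_seq=302 B_ack=100
After event 1: A_seq=242 A_ack=302 B_seq=302 B_ack=242
After event 2: A_seq=242 A_ack=302 B_seq=332 B_ack=242
After event 3: A_seq=242 A_ack=302 B_seq=511 B_ack=242

242 302 511 242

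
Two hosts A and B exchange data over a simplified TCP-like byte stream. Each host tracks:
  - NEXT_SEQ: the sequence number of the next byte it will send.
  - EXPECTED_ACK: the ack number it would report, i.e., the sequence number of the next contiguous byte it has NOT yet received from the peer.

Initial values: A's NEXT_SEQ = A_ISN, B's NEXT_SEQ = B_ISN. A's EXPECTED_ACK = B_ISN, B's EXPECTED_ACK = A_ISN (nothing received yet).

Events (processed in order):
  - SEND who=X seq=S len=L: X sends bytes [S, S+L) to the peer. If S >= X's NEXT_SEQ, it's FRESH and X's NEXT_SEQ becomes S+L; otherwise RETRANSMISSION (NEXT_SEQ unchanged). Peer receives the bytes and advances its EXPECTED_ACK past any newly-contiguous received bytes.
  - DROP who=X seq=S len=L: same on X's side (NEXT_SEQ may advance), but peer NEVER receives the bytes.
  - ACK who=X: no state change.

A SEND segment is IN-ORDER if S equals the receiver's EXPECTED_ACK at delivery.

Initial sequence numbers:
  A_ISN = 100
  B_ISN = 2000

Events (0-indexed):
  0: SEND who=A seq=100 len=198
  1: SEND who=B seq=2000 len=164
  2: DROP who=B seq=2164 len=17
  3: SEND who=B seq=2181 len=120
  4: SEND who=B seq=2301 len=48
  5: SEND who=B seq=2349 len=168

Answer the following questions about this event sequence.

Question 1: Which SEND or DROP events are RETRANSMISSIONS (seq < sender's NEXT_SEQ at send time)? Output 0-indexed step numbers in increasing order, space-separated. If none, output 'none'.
Step 0: SEND seq=100 -> fresh
Step 1: SEND seq=2000 -> fresh
Step 2: DROP seq=2164 -> fresh
Step 3: SEND seq=2181 -> fresh
Step 4: SEND seq=2301 -> fresh
Step 5: SEND seq=2349 -> fresh

Answer: none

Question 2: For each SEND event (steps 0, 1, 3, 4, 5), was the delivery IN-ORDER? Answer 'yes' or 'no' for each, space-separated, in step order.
Step 0: SEND seq=100 -> in-order
Step 1: SEND seq=2000 -> in-order
Step 3: SEND seq=2181 -> out-of-order
Step 4: SEND seq=2301 -> out-of-order
Step 5: SEND seq=2349 -> out-of-order

Answer: yes yes no no no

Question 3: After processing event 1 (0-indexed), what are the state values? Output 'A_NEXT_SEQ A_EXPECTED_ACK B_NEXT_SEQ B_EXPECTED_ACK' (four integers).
After event 0: A_seq=298 A_ack=2000 B_seq=2000 B_ack=298
After event 1: A_seq=298 A_ack=2164 B_seq=2164 B_ack=298

298 2164 2164 298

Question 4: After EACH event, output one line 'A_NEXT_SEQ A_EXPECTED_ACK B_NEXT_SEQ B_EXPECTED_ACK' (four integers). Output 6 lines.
298 2000 2000 298
298 2164 2164 298
298 2164 2181 298
298 2164 2301 298
298 2164 2349 298
298 2164 2517 298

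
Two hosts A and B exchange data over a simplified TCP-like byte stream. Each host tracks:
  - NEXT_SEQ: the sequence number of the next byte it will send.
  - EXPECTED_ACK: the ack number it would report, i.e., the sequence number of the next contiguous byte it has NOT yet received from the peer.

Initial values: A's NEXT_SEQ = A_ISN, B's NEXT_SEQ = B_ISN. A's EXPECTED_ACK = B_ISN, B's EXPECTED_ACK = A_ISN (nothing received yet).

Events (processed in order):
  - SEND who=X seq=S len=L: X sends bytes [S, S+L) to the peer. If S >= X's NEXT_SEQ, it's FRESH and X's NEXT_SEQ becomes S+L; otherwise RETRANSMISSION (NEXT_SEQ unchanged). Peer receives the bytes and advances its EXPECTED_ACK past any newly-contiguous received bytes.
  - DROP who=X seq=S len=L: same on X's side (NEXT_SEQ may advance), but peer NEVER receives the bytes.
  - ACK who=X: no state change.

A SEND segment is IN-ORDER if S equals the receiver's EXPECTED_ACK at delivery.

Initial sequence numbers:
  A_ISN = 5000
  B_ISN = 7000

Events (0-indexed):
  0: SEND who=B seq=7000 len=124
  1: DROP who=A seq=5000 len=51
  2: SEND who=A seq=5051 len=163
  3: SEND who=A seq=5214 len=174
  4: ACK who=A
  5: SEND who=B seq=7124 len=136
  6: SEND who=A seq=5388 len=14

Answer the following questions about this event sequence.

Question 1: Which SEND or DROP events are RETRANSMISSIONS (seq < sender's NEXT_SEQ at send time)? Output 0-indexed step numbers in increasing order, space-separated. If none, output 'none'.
Answer: none

Derivation:
Step 0: SEND seq=7000 -> fresh
Step 1: DROP seq=5000 -> fresh
Step 2: SEND seq=5051 -> fresh
Step 3: SEND seq=5214 -> fresh
Step 5: SEND seq=7124 -> fresh
Step 6: SEND seq=5388 -> fresh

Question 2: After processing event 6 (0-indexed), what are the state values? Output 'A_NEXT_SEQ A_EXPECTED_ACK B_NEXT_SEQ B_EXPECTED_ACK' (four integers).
After event 0: A_seq=5000 A_ack=7124 B_seq=7124 B_ack=5000
After event 1: A_seq=5051 A_ack=7124 B_seq=7124 B_ack=5000
After event 2: A_seq=5214 A_ack=7124 B_seq=7124 B_ack=5000
After event 3: A_seq=5388 A_ack=7124 B_seq=7124 B_ack=5000
After event 4: A_seq=5388 A_ack=7124 B_seq=7124 B_ack=5000
After event 5: A_seq=5388 A_ack=7260 B_seq=7260 B_ack=5000
After event 6: A_seq=5402 A_ack=7260 B_seq=7260 B_ack=5000

5402 7260 7260 5000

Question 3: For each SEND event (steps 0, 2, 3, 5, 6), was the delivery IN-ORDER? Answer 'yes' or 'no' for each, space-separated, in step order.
Answer: yes no no yes no

Derivation:
Step 0: SEND seq=7000 -> in-order
Step 2: SEND seq=5051 -> out-of-order
Step 3: SEND seq=5214 -> out-of-order
Step 5: SEND seq=7124 -> in-order
Step 6: SEND seq=5388 -> out-of-order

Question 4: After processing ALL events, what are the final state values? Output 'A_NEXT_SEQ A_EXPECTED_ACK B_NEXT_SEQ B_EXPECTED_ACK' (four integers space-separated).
Answer: 5402 7260 7260 5000

Derivation:
After event 0: A_seq=5000 A_ack=7124 B_seq=7124 B_ack=5000
After event 1: A_seq=5051 A_ack=7124 B_seq=7124 B_ack=5000
After event 2: A_seq=5214 A_ack=7124 B_seq=7124 B_ack=5000
After event 3: A_seq=5388 A_ack=7124 B_seq=7124 B_ack=5000
After event 4: A_seq=5388 A_ack=7124 B_seq=7124 B_ack=5000
After event 5: A_seq=5388 A_ack=7260 B_seq=7260 B_ack=5000
After event 6: A_seq=5402 A_ack=7260 B_seq=7260 B_ack=5000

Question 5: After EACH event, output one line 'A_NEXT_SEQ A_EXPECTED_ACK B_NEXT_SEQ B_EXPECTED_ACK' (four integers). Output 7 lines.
5000 7124 7124 5000
5051 7124 7124 5000
5214 7124 7124 5000
5388 7124 7124 5000
5388 7124 7124 5000
5388 7260 7260 5000
5402 7260 7260 5000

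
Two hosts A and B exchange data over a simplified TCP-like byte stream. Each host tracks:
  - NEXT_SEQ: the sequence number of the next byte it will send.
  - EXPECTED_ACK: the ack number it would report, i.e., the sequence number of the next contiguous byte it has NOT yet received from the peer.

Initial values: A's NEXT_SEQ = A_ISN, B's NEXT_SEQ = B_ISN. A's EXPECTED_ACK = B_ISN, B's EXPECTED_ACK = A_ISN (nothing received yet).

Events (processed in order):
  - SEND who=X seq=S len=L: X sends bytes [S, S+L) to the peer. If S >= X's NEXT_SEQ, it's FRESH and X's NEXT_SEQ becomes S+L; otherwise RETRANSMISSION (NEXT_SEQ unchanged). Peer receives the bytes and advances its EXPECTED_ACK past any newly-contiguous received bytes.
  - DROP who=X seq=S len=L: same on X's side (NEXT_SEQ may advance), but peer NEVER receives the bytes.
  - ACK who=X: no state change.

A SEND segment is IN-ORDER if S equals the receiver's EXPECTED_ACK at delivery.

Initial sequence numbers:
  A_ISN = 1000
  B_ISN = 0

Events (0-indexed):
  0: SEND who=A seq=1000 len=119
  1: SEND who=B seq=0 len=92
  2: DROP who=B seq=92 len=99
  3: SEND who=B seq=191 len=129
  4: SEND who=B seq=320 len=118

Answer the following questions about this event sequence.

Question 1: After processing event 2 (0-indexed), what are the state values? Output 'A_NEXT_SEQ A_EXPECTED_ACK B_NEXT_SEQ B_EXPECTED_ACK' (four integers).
After event 0: A_seq=1119 A_ack=0 B_seq=0 B_ack=1119
After event 1: A_seq=1119 A_ack=92 B_seq=92 B_ack=1119
After event 2: A_seq=1119 A_ack=92 B_seq=191 B_ack=1119

1119 92 191 1119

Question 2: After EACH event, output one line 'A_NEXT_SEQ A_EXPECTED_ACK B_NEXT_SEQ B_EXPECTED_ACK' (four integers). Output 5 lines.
1119 0 0 1119
1119 92 92 1119
1119 92 191 1119
1119 92 320 1119
1119 92 438 1119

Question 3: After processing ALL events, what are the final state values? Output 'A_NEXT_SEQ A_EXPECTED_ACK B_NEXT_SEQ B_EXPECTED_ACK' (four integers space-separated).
Answer: 1119 92 438 1119

Derivation:
After event 0: A_seq=1119 A_ack=0 B_seq=0 B_ack=1119
After event 1: A_seq=1119 A_ack=92 B_seq=92 B_ack=1119
After event 2: A_seq=1119 A_ack=92 B_seq=191 B_ack=1119
After event 3: A_seq=1119 A_ack=92 B_seq=320 B_ack=1119
After event 4: A_seq=1119 A_ack=92 B_seq=438 B_ack=1119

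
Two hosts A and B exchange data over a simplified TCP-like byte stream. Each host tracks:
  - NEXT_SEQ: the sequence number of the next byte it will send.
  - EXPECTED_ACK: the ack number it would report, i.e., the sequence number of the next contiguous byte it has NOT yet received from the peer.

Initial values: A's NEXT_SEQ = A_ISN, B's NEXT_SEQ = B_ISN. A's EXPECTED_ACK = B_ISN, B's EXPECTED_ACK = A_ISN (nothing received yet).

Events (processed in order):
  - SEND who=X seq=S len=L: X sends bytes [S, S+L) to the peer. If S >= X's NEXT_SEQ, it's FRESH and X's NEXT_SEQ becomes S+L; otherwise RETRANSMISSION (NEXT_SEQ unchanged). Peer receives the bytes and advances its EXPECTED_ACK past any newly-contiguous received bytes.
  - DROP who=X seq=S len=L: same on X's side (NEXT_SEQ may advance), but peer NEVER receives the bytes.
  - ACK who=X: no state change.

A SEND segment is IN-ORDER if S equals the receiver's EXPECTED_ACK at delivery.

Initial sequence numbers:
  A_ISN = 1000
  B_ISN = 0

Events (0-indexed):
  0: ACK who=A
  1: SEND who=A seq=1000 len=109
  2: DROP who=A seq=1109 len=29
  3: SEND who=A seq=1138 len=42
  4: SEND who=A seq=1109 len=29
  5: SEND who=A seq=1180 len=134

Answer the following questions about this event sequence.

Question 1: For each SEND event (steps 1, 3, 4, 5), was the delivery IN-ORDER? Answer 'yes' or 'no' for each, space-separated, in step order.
Step 1: SEND seq=1000 -> in-order
Step 3: SEND seq=1138 -> out-of-order
Step 4: SEND seq=1109 -> in-order
Step 5: SEND seq=1180 -> in-order

Answer: yes no yes yes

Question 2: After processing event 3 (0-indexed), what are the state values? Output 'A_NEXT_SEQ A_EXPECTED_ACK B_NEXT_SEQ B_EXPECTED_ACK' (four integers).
After event 0: A_seq=1000 A_ack=0 B_seq=0 B_ack=1000
After event 1: A_seq=1109 A_ack=0 B_seq=0 B_ack=1109
After event 2: A_seq=1138 A_ack=0 B_seq=0 B_ack=1109
After event 3: A_seq=1180 A_ack=0 B_seq=0 B_ack=1109

1180 0 0 1109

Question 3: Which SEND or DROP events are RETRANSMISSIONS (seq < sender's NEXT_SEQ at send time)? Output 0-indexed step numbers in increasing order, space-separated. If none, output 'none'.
Answer: 4

Derivation:
Step 1: SEND seq=1000 -> fresh
Step 2: DROP seq=1109 -> fresh
Step 3: SEND seq=1138 -> fresh
Step 4: SEND seq=1109 -> retransmit
Step 5: SEND seq=1180 -> fresh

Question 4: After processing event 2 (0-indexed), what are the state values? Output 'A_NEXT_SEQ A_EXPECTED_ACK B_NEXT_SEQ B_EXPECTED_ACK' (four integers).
After event 0: A_seq=1000 A_ack=0 B_seq=0 B_ack=1000
After event 1: A_seq=1109 A_ack=0 B_seq=0 B_ack=1109
After event 2: A_seq=1138 A_ack=0 B_seq=0 B_ack=1109

1138 0 0 1109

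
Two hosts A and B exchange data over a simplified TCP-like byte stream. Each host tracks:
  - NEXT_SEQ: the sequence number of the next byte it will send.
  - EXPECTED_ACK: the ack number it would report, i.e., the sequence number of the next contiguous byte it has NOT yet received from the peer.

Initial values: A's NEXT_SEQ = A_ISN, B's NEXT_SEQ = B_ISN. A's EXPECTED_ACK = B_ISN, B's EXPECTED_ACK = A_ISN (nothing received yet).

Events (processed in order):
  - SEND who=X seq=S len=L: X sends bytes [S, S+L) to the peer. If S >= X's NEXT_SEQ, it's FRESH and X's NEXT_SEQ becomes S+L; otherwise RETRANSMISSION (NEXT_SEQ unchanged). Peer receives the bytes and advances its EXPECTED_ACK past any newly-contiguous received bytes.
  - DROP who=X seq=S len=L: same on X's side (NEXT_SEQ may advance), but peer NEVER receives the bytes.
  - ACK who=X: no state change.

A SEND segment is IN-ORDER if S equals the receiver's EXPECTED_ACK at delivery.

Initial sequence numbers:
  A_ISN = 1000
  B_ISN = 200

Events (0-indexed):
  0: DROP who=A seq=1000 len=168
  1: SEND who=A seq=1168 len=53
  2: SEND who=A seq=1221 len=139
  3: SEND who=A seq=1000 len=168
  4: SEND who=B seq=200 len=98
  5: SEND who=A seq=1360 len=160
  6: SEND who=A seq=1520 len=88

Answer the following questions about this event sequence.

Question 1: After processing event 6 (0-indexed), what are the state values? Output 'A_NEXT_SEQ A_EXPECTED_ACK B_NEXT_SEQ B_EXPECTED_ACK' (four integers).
After event 0: A_seq=1168 A_ack=200 B_seq=200 B_ack=1000
After event 1: A_seq=1221 A_ack=200 B_seq=200 B_ack=1000
After event 2: A_seq=1360 A_ack=200 B_seq=200 B_ack=1000
After event 3: A_seq=1360 A_ack=200 B_seq=200 B_ack=1360
After event 4: A_seq=1360 A_ack=298 B_seq=298 B_ack=1360
After event 5: A_seq=1520 A_ack=298 B_seq=298 B_ack=1520
After event 6: A_seq=1608 A_ack=298 B_seq=298 B_ack=1608

1608 298 298 1608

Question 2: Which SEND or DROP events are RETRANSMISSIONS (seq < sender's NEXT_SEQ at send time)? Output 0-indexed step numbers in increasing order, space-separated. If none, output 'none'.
Step 0: DROP seq=1000 -> fresh
Step 1: SEND seq=1168 -> fresh
Step 2: SEND seq=1221 -> fresh
Step 3: SEND seq=1000 -> retransmit
Step 4: SEND seq=200 -> fresh
Step 5: SEND seq=1360 -> fresh
Step 6: SEND seq=1520 -> fresh

Answer: 3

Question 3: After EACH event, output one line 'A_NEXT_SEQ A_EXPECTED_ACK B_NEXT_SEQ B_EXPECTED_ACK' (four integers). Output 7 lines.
1168 200 200 1000
1221 200 200 1000
1360 200 200 1000
1360 200 200 1360
1360 298 298 1360
1520 298 298 1520
1608 298 298 1608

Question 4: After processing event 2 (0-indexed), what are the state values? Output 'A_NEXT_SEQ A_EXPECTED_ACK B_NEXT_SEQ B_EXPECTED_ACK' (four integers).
After event 0: A_seq=1168 A_ack=200 B_seq=200 B_ack=1000
After event 1: A_seq=1221 A_ack=200 B_seq=200 B_ack=1000
After event 2: A_seq=1360 A_ack=200 B_seq=200 B_ack=1000

1360 200 200 1000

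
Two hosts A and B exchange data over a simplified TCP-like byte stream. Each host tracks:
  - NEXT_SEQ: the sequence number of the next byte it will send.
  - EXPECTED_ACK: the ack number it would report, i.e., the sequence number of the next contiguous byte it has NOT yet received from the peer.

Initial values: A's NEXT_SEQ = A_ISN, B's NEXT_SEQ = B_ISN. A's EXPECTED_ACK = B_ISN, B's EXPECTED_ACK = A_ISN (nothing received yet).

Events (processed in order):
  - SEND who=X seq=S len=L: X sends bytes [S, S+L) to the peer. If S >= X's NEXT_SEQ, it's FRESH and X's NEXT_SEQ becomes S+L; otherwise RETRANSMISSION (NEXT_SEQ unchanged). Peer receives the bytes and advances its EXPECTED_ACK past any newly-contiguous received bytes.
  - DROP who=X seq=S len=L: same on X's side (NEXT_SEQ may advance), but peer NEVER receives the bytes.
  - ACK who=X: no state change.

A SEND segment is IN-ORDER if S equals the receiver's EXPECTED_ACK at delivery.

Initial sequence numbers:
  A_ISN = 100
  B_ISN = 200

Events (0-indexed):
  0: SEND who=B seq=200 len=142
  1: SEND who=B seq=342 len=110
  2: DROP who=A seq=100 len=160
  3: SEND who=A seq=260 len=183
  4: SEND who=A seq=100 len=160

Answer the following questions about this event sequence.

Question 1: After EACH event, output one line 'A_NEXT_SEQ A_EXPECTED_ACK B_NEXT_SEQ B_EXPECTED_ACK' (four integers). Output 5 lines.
100 342 342 100
100 452 452 100
260 452 452 100
443 452 452 100
443 452 452 443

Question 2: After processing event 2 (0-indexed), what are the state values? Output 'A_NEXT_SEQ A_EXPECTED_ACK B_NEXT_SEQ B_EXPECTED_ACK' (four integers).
After event 0: A_seq=100 A_ack=342 B_seq=342 B_ack=100
After event 1: A_seq=100 A_ack=452 B_seq=452 B_ack=100
After event 2: A_seq=260 A_ack=452 B_seq=452 B_ack=100

260 452 452 100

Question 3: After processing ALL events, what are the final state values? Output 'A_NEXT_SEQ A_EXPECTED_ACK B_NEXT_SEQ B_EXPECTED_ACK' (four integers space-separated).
After event 0: A_seq=100 A_ack=342 B_seq=342 B_ack=100
After event 1: A_seq=100 A_ack=452 B_seq=452 B_ack=100
After event 2: A_seq=260 A_ack=452 B_seq=452 B_ack=100
After event 3: A_seq=443 A_ack=452 B_seq=452 B_ack=100
After event 4: A_seq=443 A_ack=452 B_seq=452 B_ack=443

Answer: 443 452 452 443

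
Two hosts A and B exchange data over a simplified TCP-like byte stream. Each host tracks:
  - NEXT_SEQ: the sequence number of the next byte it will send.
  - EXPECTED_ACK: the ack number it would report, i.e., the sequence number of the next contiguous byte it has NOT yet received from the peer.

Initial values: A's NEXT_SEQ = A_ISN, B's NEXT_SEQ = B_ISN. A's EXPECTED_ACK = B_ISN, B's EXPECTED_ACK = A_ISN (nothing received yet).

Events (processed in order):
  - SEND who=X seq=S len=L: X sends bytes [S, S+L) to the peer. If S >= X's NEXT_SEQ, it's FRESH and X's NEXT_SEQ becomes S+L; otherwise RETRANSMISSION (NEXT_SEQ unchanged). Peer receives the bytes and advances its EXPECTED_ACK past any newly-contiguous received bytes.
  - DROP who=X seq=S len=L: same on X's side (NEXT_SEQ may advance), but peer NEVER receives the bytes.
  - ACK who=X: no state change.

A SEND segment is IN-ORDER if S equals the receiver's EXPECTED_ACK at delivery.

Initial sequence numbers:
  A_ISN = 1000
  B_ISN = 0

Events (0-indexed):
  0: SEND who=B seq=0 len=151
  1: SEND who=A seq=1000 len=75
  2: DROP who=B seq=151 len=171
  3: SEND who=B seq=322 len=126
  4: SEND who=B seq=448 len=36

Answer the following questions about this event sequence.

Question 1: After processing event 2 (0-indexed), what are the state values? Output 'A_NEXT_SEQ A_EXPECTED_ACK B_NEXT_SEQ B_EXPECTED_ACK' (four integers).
After event 0: A_seq=1000 A_ack=151 B_seq=151 B_ack=1000
After event 1: A_seq=1075 A_ack=151 B_seq=151 B_ack=1075
After event 2: A_seq=1075 A_ack=151 B_seq=322 B_ack=1075

1075 151 322 1075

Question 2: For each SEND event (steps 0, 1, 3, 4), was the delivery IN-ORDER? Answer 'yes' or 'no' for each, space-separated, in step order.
Answer: yes yes no no

Derivation:
Step 0: SEND seq=0 -> in-order
Step 1: SEND seq=1000 -> in-order
Step 3: SEND seq=322 -> out-of-order
Step 4: SEND seq=448 -> out-of-order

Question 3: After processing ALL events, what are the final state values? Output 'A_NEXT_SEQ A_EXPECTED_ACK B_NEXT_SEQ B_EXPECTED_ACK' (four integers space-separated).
After event 0: A_seq=1000 A_ack=151 B_seq=151 B_ack=1000
After event 1: A_seq=1075 A_ack=151 B_seq=151 B_ack=1075
After event 2: A_seq=1075 A_ack=151 B_seq=322 B_ack=1075
After event 3: A_seq=1075 A_ack=151 B_seq=448 B_ack=1075
After event 4: A_seq=1075 A_ack=151 B_seq=484 B_ack=1075

Answer: 1075 151 484 1075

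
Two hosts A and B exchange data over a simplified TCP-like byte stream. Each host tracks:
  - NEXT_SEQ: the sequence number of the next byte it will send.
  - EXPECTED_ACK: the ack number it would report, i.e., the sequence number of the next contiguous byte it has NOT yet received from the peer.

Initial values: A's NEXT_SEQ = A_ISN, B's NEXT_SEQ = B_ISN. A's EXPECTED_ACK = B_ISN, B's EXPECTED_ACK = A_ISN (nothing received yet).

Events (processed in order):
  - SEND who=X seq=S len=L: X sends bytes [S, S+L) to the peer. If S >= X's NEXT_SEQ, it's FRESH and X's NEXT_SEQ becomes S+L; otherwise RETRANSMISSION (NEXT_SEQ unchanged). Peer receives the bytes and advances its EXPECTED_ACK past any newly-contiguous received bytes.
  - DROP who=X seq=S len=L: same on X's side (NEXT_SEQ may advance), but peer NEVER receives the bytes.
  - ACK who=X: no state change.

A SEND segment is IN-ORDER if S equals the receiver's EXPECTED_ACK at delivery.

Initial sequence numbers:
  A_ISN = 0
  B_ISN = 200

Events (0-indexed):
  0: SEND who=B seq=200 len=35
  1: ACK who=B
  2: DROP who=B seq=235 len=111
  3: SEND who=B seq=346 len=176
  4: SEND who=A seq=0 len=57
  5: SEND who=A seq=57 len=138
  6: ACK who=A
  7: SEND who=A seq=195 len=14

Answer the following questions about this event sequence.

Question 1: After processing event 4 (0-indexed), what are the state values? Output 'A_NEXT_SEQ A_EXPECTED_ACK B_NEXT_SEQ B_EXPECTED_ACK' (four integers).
After event 0: A_seq=0 A_ack=235 B_seq=235 B_ack=0
After event 1: A_seq=0 A_ack=235 B_seq=235 B_ack=0
After event 2: A_seq=0 A_ack=235 B_seq=346 B_ack=0
After event 3: A_seq=0 A_ack=235 B_seq=522 B_ack=0
After event 4: A_seq=57 A_ack=235 B_seq=522 B_ack=57

57 235 522 57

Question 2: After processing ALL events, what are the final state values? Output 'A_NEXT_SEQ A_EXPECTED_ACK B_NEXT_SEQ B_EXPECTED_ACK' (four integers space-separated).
After event 0: A_seq=0 A_ack=235 B_seq=235 B_ack=0
After event 1: A_seq=0 A_ack=235 B_seq=235 B_ack=0
After event 2: A_seq=0 A_ack=235 B_seq=346 B_ack=0
After event 3: A_seq=0 A_ack=235 B_seq=522 B_ack=0
After event 4: A_seq=57 A_ack=235 B_seq=522 B_ack=57
After event 5: A_seq=195 A_ack=235 B_seq=522 B_ack=195
After event 6: A_seq=195 A_ack=235 B_seq=522 B_ack=195
After event 7: A_seq=209 A_ack=235 B_seq=522 B_ack=209

Answer: 209 235 522 209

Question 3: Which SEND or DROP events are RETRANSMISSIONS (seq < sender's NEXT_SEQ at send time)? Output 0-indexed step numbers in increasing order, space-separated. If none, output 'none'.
Step 0: SEND seq=200 -> fresh
Step 2: DROP seq=235 -> fresh
Step 3: SEND seq=346 -> fresh
Step 4: SEND seq=0 -> fresh
Step 5: SEND seq=57 -> fresh
Step 7: SEND seq=195 -> fresh

Answer: none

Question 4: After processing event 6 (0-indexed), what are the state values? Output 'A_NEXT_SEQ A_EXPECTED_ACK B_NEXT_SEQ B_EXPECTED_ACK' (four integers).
After event 0: A_seq=0 A_ack=235 B_seq=235 B_ack=0
After event 1: A_seq=0 A_ack=235 B_seq=235 B_ack=0
After event 2: A_seq=0 A_ack=235 B_seq=346 B_ack=0
After event 3: A_seq=0 A_ack=235 B_seq=522 B_ack=0
After event 4: A_seq=57 A_ack=235 B_seq=522 B_ack=57
After event 5: A_seq=195 A_ack=235 B_seq=522 B_ack=195
After event 6: A_seq=195 A_ack=235 B_seq=522 B_ack=195

195 235 522 195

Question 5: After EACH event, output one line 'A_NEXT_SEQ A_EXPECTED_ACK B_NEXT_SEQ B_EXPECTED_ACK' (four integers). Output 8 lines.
0 235 235 0
0 235 235 0
0 235 346 0
0 235 522 0
57 235 522 57
195 235 522 195
195 235 522 195
209 235 522 209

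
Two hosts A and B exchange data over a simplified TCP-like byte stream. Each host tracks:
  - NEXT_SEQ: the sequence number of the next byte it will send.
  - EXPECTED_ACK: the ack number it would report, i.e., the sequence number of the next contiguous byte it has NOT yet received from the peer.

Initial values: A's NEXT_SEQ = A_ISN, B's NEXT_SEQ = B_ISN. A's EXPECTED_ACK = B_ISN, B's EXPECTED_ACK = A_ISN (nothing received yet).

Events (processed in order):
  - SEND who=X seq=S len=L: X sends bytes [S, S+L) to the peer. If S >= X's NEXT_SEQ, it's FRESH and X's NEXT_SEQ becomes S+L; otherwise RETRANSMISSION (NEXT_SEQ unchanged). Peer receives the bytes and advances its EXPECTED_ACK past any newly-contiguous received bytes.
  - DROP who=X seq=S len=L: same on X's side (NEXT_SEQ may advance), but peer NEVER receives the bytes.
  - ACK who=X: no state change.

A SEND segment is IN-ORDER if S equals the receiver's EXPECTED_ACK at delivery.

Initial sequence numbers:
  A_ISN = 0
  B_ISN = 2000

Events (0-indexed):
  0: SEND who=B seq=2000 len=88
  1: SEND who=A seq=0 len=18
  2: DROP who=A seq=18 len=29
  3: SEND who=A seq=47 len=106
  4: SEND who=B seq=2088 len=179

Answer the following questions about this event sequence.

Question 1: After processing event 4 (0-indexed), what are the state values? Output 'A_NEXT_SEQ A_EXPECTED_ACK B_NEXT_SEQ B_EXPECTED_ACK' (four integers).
After event 0: A_seq=0 A_ack=2088 B_seq=2088 B_ack=0
After event 1: A_seq=18 A_ack=2088 B_seq=2088 B_ack=18
After event 2: A_seq=47 A_ack=2088 B_seq=2088 B_ack=18
After event 3: A_seq=153 A_ack=2088 B_seq=2088 B_ack=18
After event 4: A_seq=153 A_ack=2267 B_seq=2267 B_ack=18

153 2267 2267 18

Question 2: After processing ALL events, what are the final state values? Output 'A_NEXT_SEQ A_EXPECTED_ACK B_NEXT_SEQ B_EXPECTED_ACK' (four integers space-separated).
Answer: 153 2267 2267 18

Derivation:
After event 0: A_seq=0 A_ack=2088 B_seq=2088 B_ack=0
After event 1: A_seq=18 A_ack=2088 B_seq=2088 B_ack=18
After event 2: A_seq=47 A_ack=2088 B_seq=2088 B_ack=18
After event 3: A_seq=153 A_ack=2088 B_seq=2088 B_ack=18
After event 4: A_seq=153 A_ack=2267 B_seq=2267 B_ack=18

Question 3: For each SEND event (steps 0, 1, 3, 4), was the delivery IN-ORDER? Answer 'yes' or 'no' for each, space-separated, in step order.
Answer: yes yes no yes

Derivation:
Step 0: SEND seq=2000 -> in-order
Step 1: SEND seq=0 -> in-order
Step 3: SEND seq=47 -> out-of-order
Step 4: SEND seq=2088 -> in-order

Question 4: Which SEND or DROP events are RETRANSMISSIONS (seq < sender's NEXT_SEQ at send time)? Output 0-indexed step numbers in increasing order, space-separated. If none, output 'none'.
Answer: none

Derivation:
Step 0: SEND seq=2000 -> fresh
Step 1: SEND seq=0 -> fresh
Step 2: DROP seq=18 -> fresh
Step 3: SEND seq=47 -> fresh
Step 4: SEND seq=2088 -> fresh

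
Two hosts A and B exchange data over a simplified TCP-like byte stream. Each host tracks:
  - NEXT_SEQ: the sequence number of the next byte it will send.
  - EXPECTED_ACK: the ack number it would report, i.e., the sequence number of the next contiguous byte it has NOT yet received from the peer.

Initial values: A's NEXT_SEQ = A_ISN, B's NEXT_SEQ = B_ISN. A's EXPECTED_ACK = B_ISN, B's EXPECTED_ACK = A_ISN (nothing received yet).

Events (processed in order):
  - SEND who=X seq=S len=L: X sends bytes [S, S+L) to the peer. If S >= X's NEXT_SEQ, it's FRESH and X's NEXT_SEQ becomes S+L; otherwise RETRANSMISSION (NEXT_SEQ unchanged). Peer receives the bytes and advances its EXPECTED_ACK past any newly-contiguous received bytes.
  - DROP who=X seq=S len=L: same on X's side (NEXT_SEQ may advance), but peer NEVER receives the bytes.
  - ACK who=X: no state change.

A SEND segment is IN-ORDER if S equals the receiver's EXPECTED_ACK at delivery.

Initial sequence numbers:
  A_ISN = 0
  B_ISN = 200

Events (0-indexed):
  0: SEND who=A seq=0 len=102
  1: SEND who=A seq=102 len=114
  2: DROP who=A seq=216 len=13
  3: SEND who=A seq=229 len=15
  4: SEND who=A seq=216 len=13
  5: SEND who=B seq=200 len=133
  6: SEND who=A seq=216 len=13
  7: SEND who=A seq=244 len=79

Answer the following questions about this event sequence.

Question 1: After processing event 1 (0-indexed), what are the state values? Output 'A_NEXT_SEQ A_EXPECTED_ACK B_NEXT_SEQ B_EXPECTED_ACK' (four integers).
After event 0: A_seq=102 A_ack=200 B_seq=200 B_ack=102
After event 1: A_seq=216 A_ack=200 B_seq=200 B_ack=216

216 200 200 216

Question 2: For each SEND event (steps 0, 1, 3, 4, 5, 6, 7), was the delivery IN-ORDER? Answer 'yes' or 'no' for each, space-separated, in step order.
Answer: yes yes no yes yes no yes

Derivation:
Step 0: SEND seq=0 -> in-order
Step 1: SEND seq=102 -> in-order
Step 3: SEND seq=229 -> out-of-order
Step 4: SEND seq=216 -> in-order
Step 5: SEND seq=200 -> in-order
Step 6: SEND seq=216 -> out-of-order
Step 7: SEND seq=244 -> in-order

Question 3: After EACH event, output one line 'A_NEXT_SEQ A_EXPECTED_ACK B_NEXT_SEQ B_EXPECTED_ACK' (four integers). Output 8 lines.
102 200 200 102
216 200 200 216
229 200 200 216
244 200 200 216
244 200 200 244
244 333 333 244
244 333 333 244
323 333 333 323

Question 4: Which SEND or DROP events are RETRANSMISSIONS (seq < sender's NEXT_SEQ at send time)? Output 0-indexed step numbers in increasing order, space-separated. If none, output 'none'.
Step 0: SEND seq=0 -> fresh
Step 1: SEND seq=102 -> fresh
Step 2: DROP seq=216 -> fresh
Step 3: SEND seq=229 -> fresh
Step 4: SEND seq=216 -> retransmit
Step 5: SEND seq=200 -> fresh
Step 6: SEND seq=216 -> retransmit
Step 7: SEND seq=244 -> fresh

Answer: 4 6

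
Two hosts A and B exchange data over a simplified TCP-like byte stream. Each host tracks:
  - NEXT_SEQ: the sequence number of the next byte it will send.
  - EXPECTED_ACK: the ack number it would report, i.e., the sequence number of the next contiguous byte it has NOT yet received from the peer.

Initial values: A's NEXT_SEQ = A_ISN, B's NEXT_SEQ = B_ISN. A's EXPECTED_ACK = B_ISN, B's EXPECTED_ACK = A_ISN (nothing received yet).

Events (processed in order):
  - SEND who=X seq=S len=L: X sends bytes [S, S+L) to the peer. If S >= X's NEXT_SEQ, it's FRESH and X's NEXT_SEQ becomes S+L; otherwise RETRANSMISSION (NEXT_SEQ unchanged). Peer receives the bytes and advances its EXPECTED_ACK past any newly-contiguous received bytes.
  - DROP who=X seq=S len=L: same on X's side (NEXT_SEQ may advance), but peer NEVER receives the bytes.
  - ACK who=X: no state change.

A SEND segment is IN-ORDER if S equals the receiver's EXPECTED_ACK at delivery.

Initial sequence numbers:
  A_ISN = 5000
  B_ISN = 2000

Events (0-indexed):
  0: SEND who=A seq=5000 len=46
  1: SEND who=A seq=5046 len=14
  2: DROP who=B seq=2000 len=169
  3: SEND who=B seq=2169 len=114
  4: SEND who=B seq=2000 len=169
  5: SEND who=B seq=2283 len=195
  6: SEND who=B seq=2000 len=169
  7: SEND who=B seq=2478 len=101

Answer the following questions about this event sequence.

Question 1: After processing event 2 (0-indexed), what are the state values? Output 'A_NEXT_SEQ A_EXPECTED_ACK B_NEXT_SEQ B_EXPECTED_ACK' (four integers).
After event 0: A_seq=5046 A_ack=2000 B_seq=2000 B_ack=5046
After event 1: A_seq=5060 A_ack=2000 B_seq=2000 B_ack=5060
After event 2: A_seq=5060 A_ack=2000 B_seq=2169 B_ack=5060

5060 2000 2169 5060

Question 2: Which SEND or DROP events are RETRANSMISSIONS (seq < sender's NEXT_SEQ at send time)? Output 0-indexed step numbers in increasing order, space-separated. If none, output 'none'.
Step 0: SEND seq=5000 -> fresh
Step 1: SEND seq=5046 -> fresh
Step 2: DROP seq=2000 -> fresh
Step 3: SEND seq=2169 -> fresh
Step 4: SEND seq=2000 -> retransmit
Step 5: SEND seq=2283 -> fresh
Step 6: SEND seq=2000 -> retransmit
Step 7: SEND seq=2478 -> fresh

Answer: 4 6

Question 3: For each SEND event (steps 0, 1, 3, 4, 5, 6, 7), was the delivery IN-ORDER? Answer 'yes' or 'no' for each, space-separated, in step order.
Step 0: SEND seq=5000 -> in-order
Step 1: SEND seq=5046 -> in-order
Step 3: SEND seq=2169 -> out-of-order
Step 4: SEND seq=2000 -> in-order
Step 5: SEND seq=2283 -> in-order
Step 6: SEND seq=2000 -> out-of-order
Step 7: SEND seq=2478 -> in-order

Answer: yes yes no yes yes no yes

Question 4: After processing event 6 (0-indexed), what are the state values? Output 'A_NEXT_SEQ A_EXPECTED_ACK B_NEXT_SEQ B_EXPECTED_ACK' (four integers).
After event 0: A_seq=5046 A_ack=2000 B_seq=2000 B_ack=5046
After event 1: A_seq=5060 A_ack=2000 B_seq=2000 B_ack=5060
After event 2: A_seq=5060 A_ack=2000 B_seq=2169 B_ack=5060
After event 3: A_seq=5060 A_ack=2000 B_seq=2283 B_ack=5060
After event 4: A_seq=5060 A_ack=2283 B_seq=2283 B_ack=5060
After event 5: A_seq=5060 A_ack=2478 B_seq=2478 B_ack=5060
After event 6: A_seq=5060 A_ack=2478 B_seq=2478 B_ack=5060

5060 2478 2478 5060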